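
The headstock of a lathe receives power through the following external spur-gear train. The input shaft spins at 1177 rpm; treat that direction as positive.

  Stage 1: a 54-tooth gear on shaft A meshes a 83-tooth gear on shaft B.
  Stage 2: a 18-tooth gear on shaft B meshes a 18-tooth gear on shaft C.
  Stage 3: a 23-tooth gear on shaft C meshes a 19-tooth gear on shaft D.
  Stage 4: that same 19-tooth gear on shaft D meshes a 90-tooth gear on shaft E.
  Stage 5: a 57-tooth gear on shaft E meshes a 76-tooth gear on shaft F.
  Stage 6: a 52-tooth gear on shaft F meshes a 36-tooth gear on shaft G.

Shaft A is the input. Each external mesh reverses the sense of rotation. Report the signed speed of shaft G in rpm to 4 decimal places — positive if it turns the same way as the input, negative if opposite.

+212.0018 rpm (same as input, |ω| = 212.0018 rpm)

Stage 1 [54T→83T]: ω = 1177.0000×54/83 = 765.7590 rpm, dir flips to −; running = −765.7590
Stage 2 [18T→18T]: ω = 765.7590×18/18 = 765.7590 rpm, dir flips to +; running = +765.7590
Stage 3 [23T→19T]: ω = 765.7590×23/19 = 926.9715 rpm, dir flips to −; running = −926.9715
Stage 4 [19T→90T]: ω = 926.9715×19/90 = 195.6940 rpm, dir flips to +; running = +195.6940
Stage 5 [57T→76T]: ω = 195.6940×57/76 = 146.7705 rpm, dir flips to −; running = −146.7705
Stage 6 [52T→36T]: ω = 146.7705×52/36 = 212.0018 rpm, dir flips to +; running = +212.0018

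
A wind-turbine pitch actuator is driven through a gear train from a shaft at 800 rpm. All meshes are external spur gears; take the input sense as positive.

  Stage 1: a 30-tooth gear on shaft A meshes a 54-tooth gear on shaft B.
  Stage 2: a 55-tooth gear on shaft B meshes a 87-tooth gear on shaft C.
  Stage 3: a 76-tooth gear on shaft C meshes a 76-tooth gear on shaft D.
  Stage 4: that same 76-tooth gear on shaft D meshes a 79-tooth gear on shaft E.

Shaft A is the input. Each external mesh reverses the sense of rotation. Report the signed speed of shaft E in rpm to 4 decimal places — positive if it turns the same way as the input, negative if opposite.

+270.3009 rpm (same as input, |ω| = 270.3009 rpm)

Stage 1 [30T→54T]: ω = 800.0000×30/54 = 444.4444 rpm, dir flips to −; running = −444.4444
Stage 2 [55T→87T]: ω = 444.4444×55/87 = 280.9706 rpm, dir flips to +; running = +280.9706
Stage 3 [76T→76T]: ω = 280.9706×76/76 = 280.9706 rpm, dir flips to −; running = −280.9706
Stage 4 [76T→79T]: ω = 280.9706×76/79 = 270.3009 rpm, dir flips to +; running = +270.3009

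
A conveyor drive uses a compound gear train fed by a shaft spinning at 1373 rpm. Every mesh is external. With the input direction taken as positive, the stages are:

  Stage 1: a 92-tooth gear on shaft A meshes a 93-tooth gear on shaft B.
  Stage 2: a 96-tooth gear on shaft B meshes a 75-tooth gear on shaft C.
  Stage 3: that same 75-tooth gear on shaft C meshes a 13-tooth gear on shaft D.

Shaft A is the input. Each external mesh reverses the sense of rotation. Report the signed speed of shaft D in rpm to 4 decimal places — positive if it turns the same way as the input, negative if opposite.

Stage 1 [92T→93T]: ω = 1373.0000×92/93 = 1358.2366 rpm, dir flips to −; running = −1358.2366
Stage 2 [96T→75T]: ω = 1358.2366×96/75 = 1738.5428 rpm, dir flips to +; running = +1738.5428
Stage 3 [75T→13T]: ω = 1738.5428×75/13 = 10030.0546 rpm, dir flips to −; running = −10030.0546

-10030.0546 rpm (opposite to input, |ω| = 10030.0546 rpm)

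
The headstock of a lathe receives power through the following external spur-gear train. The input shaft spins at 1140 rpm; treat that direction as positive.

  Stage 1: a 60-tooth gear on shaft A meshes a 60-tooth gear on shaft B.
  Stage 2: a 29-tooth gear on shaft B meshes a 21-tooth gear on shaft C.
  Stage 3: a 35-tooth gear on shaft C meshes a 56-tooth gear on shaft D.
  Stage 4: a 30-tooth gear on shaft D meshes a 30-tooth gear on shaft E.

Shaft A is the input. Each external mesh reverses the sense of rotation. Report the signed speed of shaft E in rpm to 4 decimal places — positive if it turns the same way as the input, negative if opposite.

+983.9286 rpm (same as input, |ω| = 983.9286 rpm)

Stage 1 [60T→60T]: ω = 1140.0000×60/60 = 1140.0000 rpm, dir flips to −; running = −1140.0000
Stage 2 [29T→21T]: ω = 1140.0000×29/21 = 1574.2857 rpm, dir flips to +; running = +1574.2857
Stage 3 [35T→56T]: ω = 1574.2857×35/56 = 983.9286 rpm, dir flips to −; running = −983.9286
Stage 4 [30T→30T]: ω = 983.9286×30/30 = 983.9286 rpm, dir flips to +; running = +983.9286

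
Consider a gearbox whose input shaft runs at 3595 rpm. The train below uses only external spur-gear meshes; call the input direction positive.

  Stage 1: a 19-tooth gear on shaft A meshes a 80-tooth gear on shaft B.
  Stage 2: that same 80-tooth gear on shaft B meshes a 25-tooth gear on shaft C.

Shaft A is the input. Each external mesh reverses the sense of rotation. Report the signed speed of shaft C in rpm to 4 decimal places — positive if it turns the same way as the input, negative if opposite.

Stage 1 [19T→80T]: ω = 3595.0000×19/80 = 853.8125 rpm, dir flips to −; running = −853.8125
Stage 2 [80T→25T]: ω = 853.8125×80/25 = 2732.2000 rpm, dir flips to +; running = +2732.2000

+2732.2000 rpm (same as input, |ω| = 2732.2000 rpm)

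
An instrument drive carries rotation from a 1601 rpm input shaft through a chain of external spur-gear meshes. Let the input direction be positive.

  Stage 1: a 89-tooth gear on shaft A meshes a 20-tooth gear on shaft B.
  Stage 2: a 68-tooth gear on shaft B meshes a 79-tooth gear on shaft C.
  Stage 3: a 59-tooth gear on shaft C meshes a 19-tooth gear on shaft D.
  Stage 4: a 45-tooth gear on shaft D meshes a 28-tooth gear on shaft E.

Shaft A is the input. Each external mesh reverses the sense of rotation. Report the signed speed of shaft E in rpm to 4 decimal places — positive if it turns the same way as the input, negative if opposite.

+30604.5542 rpm (same as input, |ω| = 30604.5542 rpm)

Stage 1 [89T→20T]: ω = 1601.0000×89/20 = 7124.4500 rpm, dir flips to −; running = −7124.4500
Stage 2 [68T→79T]: ω = 7124.4500×68/79 = 6132.4380 rpm, dir flips to +; running = +6132.4380
Stage 3 [59T→19T]: ω = 6132.4380×59/19 = 19042.8337 rpm, dir flips to −; running = −19042.8337
Stage 4 [45T→28T]: ω = 19042.8337×45/28 = 30604.5542 rpm, dir flips to +; running = +30604.5542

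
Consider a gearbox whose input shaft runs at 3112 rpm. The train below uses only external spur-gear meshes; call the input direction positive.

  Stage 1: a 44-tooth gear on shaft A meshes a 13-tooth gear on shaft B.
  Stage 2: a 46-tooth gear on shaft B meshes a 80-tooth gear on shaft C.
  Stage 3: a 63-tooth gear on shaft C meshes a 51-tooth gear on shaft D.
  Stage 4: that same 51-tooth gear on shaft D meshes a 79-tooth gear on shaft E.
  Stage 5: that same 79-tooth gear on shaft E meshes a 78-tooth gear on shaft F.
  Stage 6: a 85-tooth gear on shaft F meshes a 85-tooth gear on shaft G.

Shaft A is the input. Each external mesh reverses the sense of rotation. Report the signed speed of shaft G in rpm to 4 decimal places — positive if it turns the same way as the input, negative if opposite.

+4891.7325 rpm (same as input, |ω| = 4891.7325 rpm)

Stage 1 [44T→13T]: ω = 3112.0000×44/13 = 10532.9231 rpm, dir flips to −; running = −10532.9231
Stage 2 [46T→80T]: ω = 10532.9231×46/80 = 6056.4308 rpm, dir flips to +; running = +6056.4308
Stage 3 [63T→51T]: ω = 6056.4308×63/51 = 7481.4733 rpm, dir flips to −; running = −7481.4733
Stage 4 [51T→79T]: ω = 7481.4733×51/79 = 4829.8119 rpm, dir flips to +; running = +4829.8119
Stage 5 [79T→78T]: ω = 4829.8119×79/78 = 4891.7325 rpm, dir flips to −; running = −4891.7325
Stage 6 [85T→85T]: ω = 4891.7325×85/85 = 4891.7325 rpm, dir flips to +; running = +4891.7325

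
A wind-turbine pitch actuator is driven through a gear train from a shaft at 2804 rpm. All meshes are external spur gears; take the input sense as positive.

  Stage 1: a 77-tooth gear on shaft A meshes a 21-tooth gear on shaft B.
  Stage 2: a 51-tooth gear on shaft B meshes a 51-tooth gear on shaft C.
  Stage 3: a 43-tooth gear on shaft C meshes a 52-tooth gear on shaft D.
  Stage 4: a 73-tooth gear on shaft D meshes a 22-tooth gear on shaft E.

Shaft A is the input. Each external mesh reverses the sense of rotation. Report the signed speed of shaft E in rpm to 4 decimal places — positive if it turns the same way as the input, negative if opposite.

+28210.7564 rpm (same as input, |ω| = 28210.7564 rpm)

Stage 1 [77T→21T]: ω = 2804.0000×77/21 = 10281.3333 rpm, dir flips to −; running = −10281.3333
Stage 2 [51T→51T]: ω = 10281.3333×51/51 = 10281.3333 rpm, dir flips to +; running = +10281.3333
Stage 3 [43T→52T]: ω = 10281.3333×43/52 = 8501.8718 rpm, dir flips to −; running = −8501.8718
Stage 4 [73T→22T]: ω = 8501.8718×73/22 = 28210.7564 rpm, dir flips to +; running = +28210.7564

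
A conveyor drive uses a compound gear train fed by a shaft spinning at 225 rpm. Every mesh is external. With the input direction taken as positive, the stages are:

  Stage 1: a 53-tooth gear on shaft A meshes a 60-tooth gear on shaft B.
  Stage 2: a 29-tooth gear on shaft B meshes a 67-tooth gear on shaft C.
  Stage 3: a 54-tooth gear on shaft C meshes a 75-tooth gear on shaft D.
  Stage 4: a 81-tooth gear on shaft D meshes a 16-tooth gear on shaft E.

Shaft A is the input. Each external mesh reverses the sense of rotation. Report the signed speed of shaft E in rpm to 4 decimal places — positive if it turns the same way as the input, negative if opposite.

+313.5652 rpm (same as input, |ω| = 313.5652 rpm)

Stage 1 [53T→60T]: ω = 225.0000×53/60 = 198.7500 rpm, dir flips to −; running = −198.7500
Stage 2 [29T→67T]: ω = 198.7500×29/67 = 86.0261 rpm, dir flips to +; running = +86.0261
Stage 3 [54T→75T]: ω = 86.0261×54/75 = 61.9388 rpm, dir flips to −; running = −61.9388
Stage 4 [81T→16T]: ω = 61.9388×81/16 = 313.5652 rpm, dir flips to +; running = +313.5652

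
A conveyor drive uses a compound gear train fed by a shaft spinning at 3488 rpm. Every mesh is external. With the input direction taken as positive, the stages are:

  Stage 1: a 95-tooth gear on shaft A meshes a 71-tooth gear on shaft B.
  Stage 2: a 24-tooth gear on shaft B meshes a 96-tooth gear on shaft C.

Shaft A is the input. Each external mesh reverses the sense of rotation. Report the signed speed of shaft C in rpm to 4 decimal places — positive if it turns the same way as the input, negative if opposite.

+1166.7606 rpm (same as input, |ω| = 1166.7606 rpm)

Stage 1 [95T→71T]: ω = 3488.0000×95/71 = 4667.0423 rpm, dir flips to −; running = −4667.0423
Stage 2 [24T→96T]: ω = 4667.0423×24/96 = 1166.7606 rpm, dir flips to +; running = +1166.7606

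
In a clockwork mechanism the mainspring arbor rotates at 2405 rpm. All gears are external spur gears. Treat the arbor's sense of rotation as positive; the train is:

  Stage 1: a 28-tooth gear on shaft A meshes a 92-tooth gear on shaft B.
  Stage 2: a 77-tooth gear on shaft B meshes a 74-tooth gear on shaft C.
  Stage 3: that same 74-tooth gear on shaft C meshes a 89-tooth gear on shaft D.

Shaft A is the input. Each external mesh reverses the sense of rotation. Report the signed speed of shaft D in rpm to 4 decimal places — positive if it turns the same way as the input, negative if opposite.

-633.2658 rpm (opposite to input, |ω| = 633.2658 rpm)

Stage 1 [28T→92T]: ω = 2405.0000×28/92 = 731.9565 rpm, dir flips to −; running = −731.9565
Stage 2 [77T→74T]: ω = 731.9565×77/74 = 761.6304 rpm, dir flips to +; running = +761.6304
Stage 3 [74T→89T]: ω = 761.6304×74/89 = 633.2658 rpm, dir flips to −; running = −633.2658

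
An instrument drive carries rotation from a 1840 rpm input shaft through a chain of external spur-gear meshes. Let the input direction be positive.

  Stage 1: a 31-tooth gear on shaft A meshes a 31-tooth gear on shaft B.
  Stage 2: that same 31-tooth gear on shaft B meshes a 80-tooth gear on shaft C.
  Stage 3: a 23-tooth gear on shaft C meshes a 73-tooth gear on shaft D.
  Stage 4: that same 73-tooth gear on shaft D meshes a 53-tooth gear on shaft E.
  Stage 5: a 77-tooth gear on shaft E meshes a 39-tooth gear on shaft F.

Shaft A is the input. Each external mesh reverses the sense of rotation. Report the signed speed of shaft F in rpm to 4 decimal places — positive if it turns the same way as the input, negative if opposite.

-610.8965 rpm (opposite to input, |ω| = 610.8965 rpm)

Stage 1 [31T→31T]: ω = 1840.0000×31/31 = 1840.0000 rpm, dir flips to −; running = −1840.0000
Stage 2 [31T→80T]: ω = 1840.0000×31/80 = 713.0000 rpm, dir flips to +; running = +713.0000
Stage 3 [23T→73T]: ω = 713.0000×23/73 = 224.6438 rpm, dir flips to −; running = −224.6438
Stage 4 [73T→53T]: ω = 224.6438×73/53 = 309.4151 rpm, dir flips to +; running = +309.4151
Stage 5 [77T→39T]: ω = 309.4151×77/39 = 610.8965 rpm, dir flips to −; running = −610.8965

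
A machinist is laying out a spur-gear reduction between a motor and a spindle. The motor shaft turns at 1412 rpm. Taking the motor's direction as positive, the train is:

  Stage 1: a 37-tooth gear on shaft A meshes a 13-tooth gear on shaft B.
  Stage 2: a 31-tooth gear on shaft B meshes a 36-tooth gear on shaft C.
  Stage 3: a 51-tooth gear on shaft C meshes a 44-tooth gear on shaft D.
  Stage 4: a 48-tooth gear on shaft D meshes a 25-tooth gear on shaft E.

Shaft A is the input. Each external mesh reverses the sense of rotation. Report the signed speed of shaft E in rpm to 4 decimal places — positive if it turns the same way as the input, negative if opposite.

Stage 1 [37T→13T]: ω = 1412.0000×37/13 = 4018.7692 rpm, dir flips to −; running = −4018.7692
Stage 2 [31T→36T]: ω = 4018.7692×31/36 = 3460.6068 rpm, dir flips to +; running = +3460.6068
Stage 3 [51T→44T]: ω = 3460.6068×51/44 = 4011.1579 rpm, dir flips to −; running = −4011.1579
Stage 4 [48T→25T]: ω = 4011.1579×48/25 = 7701.4232 rpm, dir flips to +; running = +7701.4232

+7701.4232 rpm (same as input, |ω| = 7701.4232 rpm)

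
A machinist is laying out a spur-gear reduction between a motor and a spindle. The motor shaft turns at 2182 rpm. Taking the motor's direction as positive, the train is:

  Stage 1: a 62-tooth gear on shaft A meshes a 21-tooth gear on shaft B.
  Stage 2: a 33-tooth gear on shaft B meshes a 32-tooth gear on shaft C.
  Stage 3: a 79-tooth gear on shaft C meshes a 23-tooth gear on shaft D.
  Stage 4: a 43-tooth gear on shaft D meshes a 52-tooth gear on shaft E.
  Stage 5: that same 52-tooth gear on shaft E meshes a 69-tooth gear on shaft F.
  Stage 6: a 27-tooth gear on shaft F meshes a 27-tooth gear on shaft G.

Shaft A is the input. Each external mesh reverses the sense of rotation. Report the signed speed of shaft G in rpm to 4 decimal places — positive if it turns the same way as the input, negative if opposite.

+14220.3316 rpm (same as input, |ω| = 14220.3316 rpm)

Stage 1 [62T→21T]: ω = 2182.0000×62/21 = 6442.0952 rpm, dir flips to −; running = −6442.0952
Stage 2 [33T→32T]: ω = 6442.0952×33/32 = 6643.4107 rpm, dir flips to +; running = +6643.4107
Stage 3 [79T→23T]: ω = 6643.4107×79/23 = 22818.6716 rpm, dir flips to −; running = −22818.6716
Stage 4 [43T→52T]: ω = 22818.6716×43/52 = 18869.2861 rpm, dir flips to +; running = +18869.2861
Stage 5 [52T→69T]: ω = 18869.2861×52/69 = 14220.3316 rpm, dir flips to −; running = −14220.3316
Stage 6 [27T→27T]: ω = 14220.3316×27/27 = 14220.3316 rpm, dir flips to +; running = +14220.3316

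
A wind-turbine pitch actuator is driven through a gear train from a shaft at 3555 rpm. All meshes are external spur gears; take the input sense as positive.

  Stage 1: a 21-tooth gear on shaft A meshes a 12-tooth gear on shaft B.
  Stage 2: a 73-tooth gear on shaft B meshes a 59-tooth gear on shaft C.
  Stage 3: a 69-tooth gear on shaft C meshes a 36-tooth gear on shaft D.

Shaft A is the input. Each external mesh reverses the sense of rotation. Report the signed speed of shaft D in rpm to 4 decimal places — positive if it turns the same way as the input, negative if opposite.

-14753.5011 rpm (opposite to input, |ω| = 14753.5011 rpm)

Stage 1 [21T→12T]: ω = 3555.0000×21/12 = 6221.2500 rpm, dir flips to −; running = −6221.2500
Stage 2 [73T→59T]: ω = 6221.2500×73/59 = 7697.4788 rpm, dir flips to +; running = +7697.4788
Stage 3 [69T→36T]: ω = 7697.4788×69/36 = 14753.5011 rpm, dir flips to −; running = −14753.5011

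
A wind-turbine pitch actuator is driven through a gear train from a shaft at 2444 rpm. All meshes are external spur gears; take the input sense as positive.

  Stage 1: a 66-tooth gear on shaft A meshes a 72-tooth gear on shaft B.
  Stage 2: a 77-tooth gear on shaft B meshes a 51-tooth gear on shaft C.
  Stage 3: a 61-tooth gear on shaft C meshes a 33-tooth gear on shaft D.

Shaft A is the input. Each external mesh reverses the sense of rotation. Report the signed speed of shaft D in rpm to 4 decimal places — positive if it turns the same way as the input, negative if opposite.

Stage 1 [66T→72T]: ω = 2444.0000×66/72 = 2240.3333 rpm, dir flips to −; running = −2240.3333
Stage 2 [77T→51T]: ω = 2240.3333×77/51 = 3382.4641 rpm, dir flips to +; running = +3382.4641
Stage 3 [61T→33T]: ω = 3382.4641×61/33 = 6252.4336 rpm, dir flips to −; running = −6252.4336

-6252.4336 rpm (opposite to input, |ω| = 6252.4336 rpm)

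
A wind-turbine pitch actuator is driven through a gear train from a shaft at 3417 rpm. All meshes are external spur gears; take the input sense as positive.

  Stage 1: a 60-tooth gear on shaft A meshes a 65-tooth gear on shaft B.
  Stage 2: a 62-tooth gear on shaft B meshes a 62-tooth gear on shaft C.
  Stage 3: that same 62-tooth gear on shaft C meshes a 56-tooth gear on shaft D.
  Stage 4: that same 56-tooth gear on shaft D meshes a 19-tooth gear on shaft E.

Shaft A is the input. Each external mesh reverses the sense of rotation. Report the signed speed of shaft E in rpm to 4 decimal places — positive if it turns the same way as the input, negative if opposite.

+10292.5020 rpm (same as input, |ω| = 10292.5020 rpm)

Stage 1 [60T→65T]: ω = 3417.0000×60/65 = 3154.1538 rpm, dir flips to −; running = −3154.1538
Stage 2 [62T→62T]: ω = 3154.1538×62/62 = 3154.1538 rpm, dir flips to +; running = +3154.1538
Stage 3 [62T→56T]: ω = 3154.1538×62/56 = 3492.0989 rpm, dir flips to −; running = −3492.0989
Stage 4 [56T→19T]: ω = 3492.0989×56/19 = 10292.5020 rpm, dir flips to +; running = +10292.5020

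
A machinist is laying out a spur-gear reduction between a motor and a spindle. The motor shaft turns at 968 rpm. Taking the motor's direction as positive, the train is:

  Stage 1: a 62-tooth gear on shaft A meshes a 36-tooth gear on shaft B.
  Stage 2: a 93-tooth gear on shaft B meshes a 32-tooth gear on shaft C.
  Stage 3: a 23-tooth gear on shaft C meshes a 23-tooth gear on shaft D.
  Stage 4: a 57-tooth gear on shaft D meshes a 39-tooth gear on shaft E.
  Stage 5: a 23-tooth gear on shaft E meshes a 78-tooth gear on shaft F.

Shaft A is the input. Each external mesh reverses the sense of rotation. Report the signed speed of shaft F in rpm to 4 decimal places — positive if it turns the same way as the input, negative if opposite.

-2088.0505 rpm (opposite to input, |ω| = 2088.0505 rpm)

Stage 1 [62T→36T]: ω = 968.0000×62/36 = 1667.1111 rpm, dir flips to −; running = −1667.1111
Stage 2 [93T→32T]: ω = 1667.1111×93/32 = 4845.0417 rpm, dir flips to +; running = +4845.0417
Stage 3 [23T→23T]: ω = 4845.0417×23/23 = 4845.0417 rpm, dir flips to −; running = −4845.0417
Stage 4 [57T→39T]: ω = 4845.0417×57/39 = 7081.2147 rpm, dir flips to +; running = +7081.2147
Stage 5 [23T→78T]: ω = 7081.2147×23/78 = 2088.0505 rpm, dir flips to −; running = −2088.0505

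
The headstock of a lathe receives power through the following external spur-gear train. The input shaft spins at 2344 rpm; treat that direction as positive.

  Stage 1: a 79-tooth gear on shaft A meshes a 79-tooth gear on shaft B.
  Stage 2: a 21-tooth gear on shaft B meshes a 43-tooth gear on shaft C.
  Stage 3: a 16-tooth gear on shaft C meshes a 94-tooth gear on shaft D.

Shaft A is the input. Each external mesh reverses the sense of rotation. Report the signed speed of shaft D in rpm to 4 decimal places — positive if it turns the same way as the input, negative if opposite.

Stage 1 [79T→79T]: ω = 2344.0000×79/79 = 2344.0000 rpm, dir flips to −; running = −2344.0000
Stage 2 [21T→43T]: ω = 2344.0000×21/43 = 1144.7442 rpm, dir flips to +; running = +1144.7442
Stage 3 [16T→94T]: ω = 1144.7442×16/94 = 194.8501 rpm, dir flips to −; running = −194.8501

-194.8501 rpm (opposite to input, |ω| = 194.8501 rpm)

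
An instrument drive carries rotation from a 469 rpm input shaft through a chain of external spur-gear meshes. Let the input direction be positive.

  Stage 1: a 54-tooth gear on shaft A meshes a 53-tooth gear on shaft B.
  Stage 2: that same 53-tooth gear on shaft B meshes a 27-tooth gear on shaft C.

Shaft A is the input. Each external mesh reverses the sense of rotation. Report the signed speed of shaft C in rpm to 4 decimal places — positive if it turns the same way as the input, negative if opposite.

+938.0000 rpm (same as input, |ω| = 938.0000 rpm)

Stage 1 [54T→53T]: ω = 469.0000×54/53 = 477.8491 rpm, dir flips to −; running = −477.8491
Stage 2 [53T→27T]: ω = 477.8491×53/27 = 938.0000 rpm, dir flips to +; running = +938.0000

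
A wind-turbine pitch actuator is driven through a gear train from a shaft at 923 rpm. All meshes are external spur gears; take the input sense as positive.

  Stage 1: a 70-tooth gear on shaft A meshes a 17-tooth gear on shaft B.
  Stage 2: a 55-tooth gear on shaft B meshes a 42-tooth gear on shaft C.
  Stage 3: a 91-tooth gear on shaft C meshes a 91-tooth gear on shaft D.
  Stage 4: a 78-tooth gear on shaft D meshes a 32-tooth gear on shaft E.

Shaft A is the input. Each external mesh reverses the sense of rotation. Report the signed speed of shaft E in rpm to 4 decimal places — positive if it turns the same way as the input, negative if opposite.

Stage 1 [70T→17T]: ω = 923.0000×70/17 = 3800.5882 rpm, dir flips to −; running = −3800.5882
Stage 2 [55T→42T]: ω = 3800.5882×55/42 = 4976.9608 rpm, dir flips to +; running = +4976.9608
Stage 3 [91T→91T]: ω = 4976.9608×91/91 = 4976.9608 rpm, dir flips to −; running = −4976.9608
Stage 4 [78T→32T]: ω = 4976.9608×78/32 = 12131.3419 rpm, dir flips to +; running = +12131.3419

+12131.3419 rpm (same as input, |ω| = 12131.3419 rpm)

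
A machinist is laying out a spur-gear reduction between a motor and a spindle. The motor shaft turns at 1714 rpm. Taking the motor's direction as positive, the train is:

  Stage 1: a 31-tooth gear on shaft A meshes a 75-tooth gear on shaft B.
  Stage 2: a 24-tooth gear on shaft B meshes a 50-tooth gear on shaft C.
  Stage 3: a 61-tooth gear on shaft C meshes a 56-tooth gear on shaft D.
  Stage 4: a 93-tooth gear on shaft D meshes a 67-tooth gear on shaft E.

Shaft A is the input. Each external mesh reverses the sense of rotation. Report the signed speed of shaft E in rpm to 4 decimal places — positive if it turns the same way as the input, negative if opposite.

+514.1649 rpm (same as input, |ω| = 514.1649 rpm)

Stage 1 [31T→75T]: ω = 1714.0000×31/75 = 708.4533 rpm, dir flips to −; running = −708.4533
Stage 2 [24T→50T]: ω = 708.4533×24/50 = 340.0576 rpm, dir flips to +; running = +340.0576
Stage 3 [61T→56T]: ω = 340.0576×61/56 = 370.4199 rpm, dir flips to −; running = −370.4199
Stage 4 [93T→67T]: ω = 370.4199×93/67 = 514.1649 rpm, dir flips to +; running = +514.1649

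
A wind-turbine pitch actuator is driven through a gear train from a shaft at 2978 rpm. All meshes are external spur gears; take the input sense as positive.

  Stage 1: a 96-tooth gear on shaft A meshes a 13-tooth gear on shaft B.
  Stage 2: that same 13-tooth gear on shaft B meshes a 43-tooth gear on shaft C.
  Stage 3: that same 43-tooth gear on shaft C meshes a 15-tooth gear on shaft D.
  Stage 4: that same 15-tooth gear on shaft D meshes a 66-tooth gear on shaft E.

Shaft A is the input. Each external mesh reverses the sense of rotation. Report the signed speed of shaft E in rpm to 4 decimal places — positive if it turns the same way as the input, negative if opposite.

Stage 1 [96T→13T]: ω = 2978.0000×96/13 = 21991.3846 rpm, dir flips to −; running = −21991.3846
Stage 2 [13T→43T]: ω = 21991.3846×13/43 = 6648.5581 rpm, dir flips to +; running = +6648.5581
Stage 3 [43T→15T]: ω = 6648.5581×43/15 = 19059.2000 rpm, dir flips to −; running = −19059.2000
Stage 4 [15T→66T]: ω = 19059.2000×15/66 = 4331.6364 rpm, dir flips to +; running = +4331.6364

+4331.6364 rpm (same as input, |ω| = 4331.6364 rpm)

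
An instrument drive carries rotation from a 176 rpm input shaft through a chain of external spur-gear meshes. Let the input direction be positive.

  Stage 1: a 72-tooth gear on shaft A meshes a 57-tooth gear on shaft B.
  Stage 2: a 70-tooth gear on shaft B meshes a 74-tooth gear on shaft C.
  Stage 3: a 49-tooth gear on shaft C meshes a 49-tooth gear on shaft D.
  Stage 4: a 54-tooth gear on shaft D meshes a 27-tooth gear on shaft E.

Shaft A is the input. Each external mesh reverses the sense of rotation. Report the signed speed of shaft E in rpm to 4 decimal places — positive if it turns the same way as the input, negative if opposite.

Stage 1 [72T→57T]: ω = 176.0000×72/57 = 222.3158 rpm, dir flips to −; running = −222.3158
Stage 2 [70T→74T]: ω = 222.3158×70/74 = 210.2987 rpm, dir flips to +; running = +210.2987
Stage 3 [49T→49T]: ω = 210.2987×49/49 = 210.2987 rpm, dir flips to −; running = −210.2987
Stage 4 [54T→27T]: ω = 210.2987×54/27 = 420.5974 rpm, dir flips to +; running = +420.5974

+420.5974 rpm (same as input, |ω| = 420.5974 rpm)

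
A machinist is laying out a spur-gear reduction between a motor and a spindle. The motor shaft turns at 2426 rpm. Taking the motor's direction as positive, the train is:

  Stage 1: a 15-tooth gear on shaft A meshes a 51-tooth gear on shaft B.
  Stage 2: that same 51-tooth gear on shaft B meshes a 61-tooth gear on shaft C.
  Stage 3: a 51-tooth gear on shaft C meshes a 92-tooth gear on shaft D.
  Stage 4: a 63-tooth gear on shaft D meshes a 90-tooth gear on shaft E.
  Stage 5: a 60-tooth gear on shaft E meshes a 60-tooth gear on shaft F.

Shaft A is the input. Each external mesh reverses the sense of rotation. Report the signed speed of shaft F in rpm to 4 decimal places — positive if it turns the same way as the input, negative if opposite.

Stage 1 [15T→51T]: ω = 2426.0000×15/51 = 713.5294 rpm, dir flips to −; running = −713.5294
Stage 2 [51T→61T]: ω = 713.5294×51/61 = 596.5574 rpm, dir flips to +; running = +596.5574
Stage 3 [51T→92T]: ω = 596.5574×51/92 = 330.7003 rpm, dir flips to −; running = −330.7003
Stage 4 [63T→90T]: ω = 330.7003×63/90 = 231.4902 rpm, dir flips to +; running = +231.4902
Stage 5 [60T→60T]: ω = 231.4902×60/60 = 231.4902 rpm, dir flips to −; running = −231.4902

-231.4902 rpm (opposite to input, |ω| = 231.4902 rpm)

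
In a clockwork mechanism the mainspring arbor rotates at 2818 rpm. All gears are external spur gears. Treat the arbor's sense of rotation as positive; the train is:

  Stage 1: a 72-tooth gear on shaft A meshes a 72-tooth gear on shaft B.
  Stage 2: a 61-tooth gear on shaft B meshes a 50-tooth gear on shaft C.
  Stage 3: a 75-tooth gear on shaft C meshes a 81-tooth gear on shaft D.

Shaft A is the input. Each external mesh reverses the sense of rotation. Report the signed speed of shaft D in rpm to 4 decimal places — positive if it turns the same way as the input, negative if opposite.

Stage 1 [72T→72T]: ω = 2818.0000×72/72 = 2818.0000 rpm, dir flips to −; running = −2818.0000
Stage 2 [61T→50T]: ω = 2818.0000×61/50 = 3437.9600 rpm, dir flips to +; running = +3437.9600
Stage 3 [75T→81T]: ω = 3437.9600×75/81 = 3183.2963 rpm, dir flips to −; running = −3183.2963

-3183.2963 rpm (opposite to input, |ω| = 3183.2963 rpm)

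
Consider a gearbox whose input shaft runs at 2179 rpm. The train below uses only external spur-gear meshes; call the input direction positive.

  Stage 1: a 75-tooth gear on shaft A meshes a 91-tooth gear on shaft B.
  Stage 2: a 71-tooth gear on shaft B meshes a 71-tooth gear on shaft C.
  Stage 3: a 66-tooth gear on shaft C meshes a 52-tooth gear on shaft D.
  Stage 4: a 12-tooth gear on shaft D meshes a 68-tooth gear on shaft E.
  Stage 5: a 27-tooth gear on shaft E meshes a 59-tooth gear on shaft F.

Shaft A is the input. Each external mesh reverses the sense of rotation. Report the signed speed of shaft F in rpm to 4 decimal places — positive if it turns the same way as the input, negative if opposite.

Stage 1 [75T→91T]: ω = 2179.0000×75/91 = 1795.8791 rpm, dir flips to −; running = −1795.8791
Stage 2 [71T→71T]: ω = 1795.8791×71/71 = 1795.8791 rpm, dir flips to +; running = +1795.8791
Stage 3 [66T→52T]: ω = 1795.8791×66/52 = 2279.3850 rpm, dir flips to −; running = −2279.3850
Stage 4 [12T→68T]: ω = 2279.3850×12/68 = 402.2444 rpm, dir flips to +; running = +402.2444
Stage 5 [27T→59T]: ω = 402.2444×27/59 = 184.0780 rpm, dir flips to −; running = −184.0780

-184.0780 rpm (opposite to input, |ω| = 184.0780 rpm)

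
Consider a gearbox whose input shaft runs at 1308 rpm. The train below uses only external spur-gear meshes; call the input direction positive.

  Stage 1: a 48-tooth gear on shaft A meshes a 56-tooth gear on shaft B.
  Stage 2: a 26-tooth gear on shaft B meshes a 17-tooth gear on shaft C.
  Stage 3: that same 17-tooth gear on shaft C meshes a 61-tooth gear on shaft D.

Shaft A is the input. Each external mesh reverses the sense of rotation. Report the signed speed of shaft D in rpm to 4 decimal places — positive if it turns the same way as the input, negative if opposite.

-477.8642 rpm (opposite to input, |ω| = 477.8642 rpm)

Stage 1 [48T→56T]: ω = 1308.0000×48/56 = 1121.1429 rpm, dir flips to −; running = −1121.1429
Stage 2 [26T→17T]: ω = 1121.1429×26/17 = 1714.6891 rpm, dir flips to +; running = +1714.6891
Stage 3 [17T→61T]: ω = 1714.6891×17/61 = 477.8642 rpm, dir flips to −; running = −477.8642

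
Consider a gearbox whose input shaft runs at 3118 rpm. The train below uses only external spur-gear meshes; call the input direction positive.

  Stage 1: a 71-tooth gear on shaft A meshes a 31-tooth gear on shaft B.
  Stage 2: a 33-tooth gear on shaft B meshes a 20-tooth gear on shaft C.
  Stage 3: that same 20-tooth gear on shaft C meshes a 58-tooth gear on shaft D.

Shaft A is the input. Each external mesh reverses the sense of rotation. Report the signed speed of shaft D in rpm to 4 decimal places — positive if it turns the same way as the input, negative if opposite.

Stage 1 [71T→31T]: ω = 3118.0000×71/31 = 7141.2258 rpm, dir flips to −; running = −7141.2258
Stage 2 [33T→20T]: ω = 7141.2258×33/20 = 11783.0226 rpm, dir flips to +; running = +11783.0226
Stage 3 [20T→58T]: ω = 11783.0226×20/58 = 4063.1112 rpm, dir flips to −; running = −4063.1112

-4063.1112 rpm (opposite to input, |ω| = 4063.1112 rpm)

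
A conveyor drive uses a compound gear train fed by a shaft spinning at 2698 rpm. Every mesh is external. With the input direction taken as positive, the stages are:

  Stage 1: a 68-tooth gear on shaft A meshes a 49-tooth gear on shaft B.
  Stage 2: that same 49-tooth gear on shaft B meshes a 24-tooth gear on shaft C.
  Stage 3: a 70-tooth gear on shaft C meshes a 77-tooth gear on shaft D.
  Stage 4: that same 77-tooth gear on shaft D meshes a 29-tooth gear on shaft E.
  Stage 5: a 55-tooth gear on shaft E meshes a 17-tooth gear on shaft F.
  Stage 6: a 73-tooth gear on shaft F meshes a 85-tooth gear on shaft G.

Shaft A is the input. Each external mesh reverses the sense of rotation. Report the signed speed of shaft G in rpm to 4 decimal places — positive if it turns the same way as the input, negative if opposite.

Stage 1 [68T→49T]: ω = 2698.0000×68/49 = 3744.1633 rpm, dir flips to −; running = −3744.1633
Stage 2 [49T→24T]: ω = 3744.1633×49/24 = 7644.3333 rpm, dir flips to +; running = +7644.3333
Stage 3 [70T→77T]: ω = 7644.3333×70/77 = 6949.3939 rpm, dir flips to −; running = −6949.3939
Stage 4 [77T→29T]: ω = 6949.3939×77/29 = 18451.8391 rpm, dir flips to +; running = +18451.8391
Stage 5 [55T→17T]: ω = 18451.8391×55/17 = 59697.1264 rpm, dir flips to −; running = −59697.1264
Stage 6 [73T→85T]: ω = 59697.1264×73/85 = 51269.2968 rpm, dir flips to +; running = +51269.2968

+51269.2968 rpm (same as input, |ω| = 51269.2968 rpm)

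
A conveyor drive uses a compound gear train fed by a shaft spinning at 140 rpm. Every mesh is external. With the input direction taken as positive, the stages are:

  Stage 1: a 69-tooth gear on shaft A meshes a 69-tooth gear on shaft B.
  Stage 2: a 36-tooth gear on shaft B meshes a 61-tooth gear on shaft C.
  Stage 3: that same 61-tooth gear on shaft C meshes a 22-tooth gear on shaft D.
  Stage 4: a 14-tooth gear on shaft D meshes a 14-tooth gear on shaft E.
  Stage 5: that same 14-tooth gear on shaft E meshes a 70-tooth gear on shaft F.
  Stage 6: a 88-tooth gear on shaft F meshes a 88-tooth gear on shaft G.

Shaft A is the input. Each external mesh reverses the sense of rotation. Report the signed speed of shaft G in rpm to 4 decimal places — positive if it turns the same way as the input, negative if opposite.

Stage 1 [69T→69T]: ω = 140.0000×69/69 = 140.0000 rpm, dir flips to −; running = −140.0000
Stage 2 [36T→61T]: ω = 140.0000×36/61 = 82.6230 rpm, dir flips to +; running = +82.6230
Stage 3 [61T→22T]: ω = 82.6230×61/22 = 229.0909 rpm, dir flips to −; running = −229.0909
Stage 4 [14T→14T]: ω = 229.0909×14/14 = 229.0909 rpm, dir flips to +; running = +229.0909
Stage 5 [14T→70T]: ω = 229.0909×14/70 = 45.8182 rpm, dir flips to −; running = −45.8182
Stage 6 [88T→88T]: ω = 45.8182×88/88 = 45.8182 rpm, dir flips to +; running = +45.8182

+45.8182 rpm (same as input, |ω| = 45.8182 rpm)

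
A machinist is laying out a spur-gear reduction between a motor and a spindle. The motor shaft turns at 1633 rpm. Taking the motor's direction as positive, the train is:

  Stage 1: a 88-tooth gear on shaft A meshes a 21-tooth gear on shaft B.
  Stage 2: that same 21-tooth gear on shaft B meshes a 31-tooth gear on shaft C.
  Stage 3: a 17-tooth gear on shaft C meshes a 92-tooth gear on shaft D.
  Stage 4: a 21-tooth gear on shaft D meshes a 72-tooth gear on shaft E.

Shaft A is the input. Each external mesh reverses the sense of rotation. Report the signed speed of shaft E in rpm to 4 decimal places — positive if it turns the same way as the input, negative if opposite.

+249.8360 rpm (same as input, |ω| = 249.8360 rpm)

Stage 1 [88T→21T]: ω = 1633.0000×88/21 = 6843.0476 rpm, dir flips to −; running = −6843.0476
Stage 2 [21T→31T]: ω = 6843.0476×21/31 = 4635.6129 rpm, dir flips to +; running = +4635.6129
Stage 3 [17T→92T]: ω = 4635.6129×17/92 = 856.5806 rpm, dir flips to −; running = −856.5806
Stage 4 [21T→72T]: ω = 856.5806×21/72 = 249.8360 rpm, dir flips to +; running = +249.8360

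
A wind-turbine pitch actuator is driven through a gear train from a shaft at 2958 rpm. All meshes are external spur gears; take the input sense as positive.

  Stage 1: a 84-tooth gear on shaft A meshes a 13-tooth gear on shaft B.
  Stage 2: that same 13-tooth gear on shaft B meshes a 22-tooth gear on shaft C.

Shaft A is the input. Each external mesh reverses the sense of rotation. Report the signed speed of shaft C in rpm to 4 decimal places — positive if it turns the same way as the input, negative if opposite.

+11294.1818 rpm (same as input, |ω| = 11294.1818 rpm)

Stage 1 [84T→13T]: ω = 2958.0000×84/13 = 19113.2308 rpm, dir flips to −; running = −19113.2308
Stage 2 [13T→22T]: ω = 19113.2308×13/22 = 11294.1818 rpm, dir flips to +; running = +11294.1818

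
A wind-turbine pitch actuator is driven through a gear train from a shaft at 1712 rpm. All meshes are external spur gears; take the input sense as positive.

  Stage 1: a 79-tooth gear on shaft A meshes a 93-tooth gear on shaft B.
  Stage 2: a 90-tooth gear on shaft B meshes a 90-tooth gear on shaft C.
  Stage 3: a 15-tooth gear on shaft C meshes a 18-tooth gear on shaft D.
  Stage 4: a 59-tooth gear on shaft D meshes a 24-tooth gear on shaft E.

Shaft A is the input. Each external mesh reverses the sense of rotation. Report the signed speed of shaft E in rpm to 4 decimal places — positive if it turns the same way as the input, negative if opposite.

Stage 1 [79T→93T]: ω = 1712.0000×79/93 = 1454.2796 rpm, dir flips to −; running = −1454.2796
Stage 2 [90T→90T]: ω = 1454.2796×90/90 = 1454.2796 rpm, dir flips to +; running = +1454.2796
Stage 3 [15T→18T]: ω = 1454.2796×15/18 = 1211.8996 rpm, dir flips to −; running = −1211.8996
Stage 4 [59T→24T]: ω = 1211.8996×59/24 = 2979.2533 rpm, dir flips to +; running = +2979.2533

+2979.2533 rpm (same as input, |ω| = 2979.2533 rpm)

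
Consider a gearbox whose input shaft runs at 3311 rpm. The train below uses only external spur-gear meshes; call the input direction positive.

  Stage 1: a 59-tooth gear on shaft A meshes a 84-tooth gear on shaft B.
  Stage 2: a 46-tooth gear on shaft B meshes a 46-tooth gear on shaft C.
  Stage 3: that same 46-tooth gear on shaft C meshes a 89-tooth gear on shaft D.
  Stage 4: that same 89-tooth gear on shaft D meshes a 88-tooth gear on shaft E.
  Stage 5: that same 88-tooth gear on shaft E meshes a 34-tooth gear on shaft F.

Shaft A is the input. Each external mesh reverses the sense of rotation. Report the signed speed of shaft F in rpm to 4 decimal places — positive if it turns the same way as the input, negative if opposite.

-3146.3775 rpm (opposite to input, |ω| = 3146.3775 rpm)

Stage 1 [59T→84T]: ω = 3311.0000×59/84 = 2325.5833 rpm, dir flips to −; running = −2325.5833
Stage 2 [46T→46T]: ω = 2325.5833×46/46 = 2325.5833 rpm, dir flips to +; running = +2325.5833
Stage 3 [46T→89T]: ω = 2325.5833×46/89 = 1201.9869 rpm, dir flips to −; running = −1201.9869
Stage 4 [89T→88T]: ω = 1201.9869×89/88 = 1215.6458 rpm, dir flips to +; running = +1215.6458
Stage 5 [88T→34T]: ω = 1215.6458×88/34 = 3146.3775 rpm, dir flips to −; running = −3146.3775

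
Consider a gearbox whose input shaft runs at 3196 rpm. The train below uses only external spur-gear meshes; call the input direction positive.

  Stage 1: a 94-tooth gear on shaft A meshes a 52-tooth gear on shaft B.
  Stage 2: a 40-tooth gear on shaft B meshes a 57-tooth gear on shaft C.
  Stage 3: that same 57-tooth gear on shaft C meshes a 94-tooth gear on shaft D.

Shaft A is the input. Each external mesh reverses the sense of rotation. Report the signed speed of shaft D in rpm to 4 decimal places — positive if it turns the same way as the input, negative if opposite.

Stage 1 [94T→52T]: ω = 3196.0000×94/52 = 5777.3846 rpm, dir flips to −; running = −5777.3846
Stage 2 [40T→57T]: ω = 5777.3846×40/57 = 4054.3050 rpm, dir flips to +; running = +4054.3050
Stage 3 [57T→94T]: ω = 4054.3050×57/94 = 2458.4615 rpm, dir flips to −; running = −2458.4615

-2458.4615 rpm (opposite to input, |ω| = 2458.4615 rpm)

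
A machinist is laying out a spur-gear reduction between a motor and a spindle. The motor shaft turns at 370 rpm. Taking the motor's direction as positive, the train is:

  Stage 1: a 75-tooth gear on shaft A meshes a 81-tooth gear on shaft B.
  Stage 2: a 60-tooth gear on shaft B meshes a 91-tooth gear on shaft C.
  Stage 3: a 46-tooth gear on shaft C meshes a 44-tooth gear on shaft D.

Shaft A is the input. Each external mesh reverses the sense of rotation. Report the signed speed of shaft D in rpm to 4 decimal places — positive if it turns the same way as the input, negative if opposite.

-236.1527 rpm (opposite to input, |ω| = 236.1527 rpm)

Stage 1 [75T→81T]: ω = 370.0000×75/81 = 342.5926 rpm, dir flips to −; running = −342.5926
Stage 2 [60T→91T]: ω = 342.5926×60/91 = 225.8852 rpm, dir flips to +; running = +225.8852
Stage 3 [46T→44T]: ω = 225.8852×46/44 = 236.1527 rpm, dir flips to −; running = −236.1527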